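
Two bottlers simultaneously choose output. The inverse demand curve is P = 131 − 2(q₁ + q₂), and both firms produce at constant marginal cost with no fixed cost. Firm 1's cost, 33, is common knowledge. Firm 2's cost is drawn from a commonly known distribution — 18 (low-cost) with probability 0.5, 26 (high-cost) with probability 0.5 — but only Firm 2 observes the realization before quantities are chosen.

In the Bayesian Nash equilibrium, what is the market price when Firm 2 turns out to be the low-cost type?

60

Firm 2 with cost c maximizes (131 − 2(q₁+q₂) − c)·q₂, giving q₂(c) = (131 − c − 2q₁)/4.
E[c₂] = 0.5·18 + 0.5·26 = 22
Firm 1's FOC against E[q₂] yields q₁ = (131 − 2·33 + E[c₂])/6 = (131 − 66 + 22)/6 = 14.5.
q₂(low-cost) = 21, so P = 131 − 2·(14.5 + 21) = 60.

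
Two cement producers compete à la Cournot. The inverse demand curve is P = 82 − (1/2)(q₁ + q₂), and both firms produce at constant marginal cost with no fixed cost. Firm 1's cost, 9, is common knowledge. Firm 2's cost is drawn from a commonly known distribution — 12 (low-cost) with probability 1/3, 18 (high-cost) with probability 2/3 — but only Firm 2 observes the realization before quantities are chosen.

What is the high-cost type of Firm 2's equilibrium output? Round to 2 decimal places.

37.33

Type-c best response for Firm 2: q₂(c) = (82 − c) − q₁/2.
Firm 1 maximizes expected profit; its first-order condition is 82 − q₁ − (1/2)E[q₂] − 9 = 0.
Substituting E[q₂] and solving: E[c₂] = 16, so q₁ = (82 − 2·9 + 16)/(3/2) = 53.3333.
q₂(high-cost) = (82 − 18 − (1/2)·53.3333) = 37.3333.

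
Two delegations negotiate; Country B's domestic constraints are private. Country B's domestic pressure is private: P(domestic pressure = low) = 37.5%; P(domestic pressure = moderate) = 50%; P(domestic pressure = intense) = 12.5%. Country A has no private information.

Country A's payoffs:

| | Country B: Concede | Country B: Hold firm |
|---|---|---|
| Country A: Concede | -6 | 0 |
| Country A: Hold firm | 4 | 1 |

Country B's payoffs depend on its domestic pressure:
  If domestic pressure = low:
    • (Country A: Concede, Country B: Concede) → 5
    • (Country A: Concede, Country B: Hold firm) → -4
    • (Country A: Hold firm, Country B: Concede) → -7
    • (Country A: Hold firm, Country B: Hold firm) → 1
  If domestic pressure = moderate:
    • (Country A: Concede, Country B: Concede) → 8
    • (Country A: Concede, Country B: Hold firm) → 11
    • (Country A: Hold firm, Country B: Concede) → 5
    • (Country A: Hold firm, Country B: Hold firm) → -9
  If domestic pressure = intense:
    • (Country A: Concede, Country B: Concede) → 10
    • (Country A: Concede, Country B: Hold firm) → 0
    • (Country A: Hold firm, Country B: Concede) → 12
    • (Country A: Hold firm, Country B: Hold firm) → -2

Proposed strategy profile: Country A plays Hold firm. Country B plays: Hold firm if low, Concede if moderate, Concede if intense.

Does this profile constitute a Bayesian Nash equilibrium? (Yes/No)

Country A plays Hold firm: E[Hold firm] = 0.375·(1) + 0.5·(4) + 0.125·(4) = 2.875; E[Concede] = -3.75. Best-responding. ✓
Country B (domestic pressure low), facing Hold firm: Concede gives -7, Hold firm gives 1. Proposed Hold firm is best. ✓
Country B (domestic pressure moderate), facing Hold firm: Concede gives 5, Hold firm gives -9. Proposed Concede is best. ✓
Country B (domestic pressure intense), facing Hold firm: Concede gives 12, Hold firm gives -2. Proposed Concede is best. ✓

Yes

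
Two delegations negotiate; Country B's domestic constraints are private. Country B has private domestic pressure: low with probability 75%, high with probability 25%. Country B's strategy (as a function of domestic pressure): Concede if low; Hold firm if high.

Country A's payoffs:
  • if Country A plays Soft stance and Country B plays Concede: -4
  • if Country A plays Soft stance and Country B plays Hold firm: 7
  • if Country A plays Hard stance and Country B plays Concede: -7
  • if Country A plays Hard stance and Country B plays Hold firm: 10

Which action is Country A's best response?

E[Soft stance] = 0.75·(-4) + 0.25·(7) = -1.25
E[Hard stance] = 0.75·(-7) + 0.25·(10) = -2.75
Best response: Soft stance (-1.25 is the largest).

Soft stance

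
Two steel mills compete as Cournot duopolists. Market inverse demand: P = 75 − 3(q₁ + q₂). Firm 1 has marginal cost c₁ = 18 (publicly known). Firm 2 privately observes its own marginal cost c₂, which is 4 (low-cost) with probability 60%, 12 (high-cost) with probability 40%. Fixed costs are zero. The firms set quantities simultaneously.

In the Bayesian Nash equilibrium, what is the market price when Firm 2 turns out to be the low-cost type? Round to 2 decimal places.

Firm 2 with cost c maximizes (75 − 3(q₁+q₂) − c)·q₂, giving q₂(c) = (75 − c − 3q₁)/6.
E[c₂] = 0.6·4 + 0.4·12 = 7.2
Firm 1's FOC against E[q₂] yields q₁ = (75 − 2·18 + E[c₂])/9 = (75 − 36 + 7.2)/9 = 5.13333.
q₂(low-cost) = 9.26667, so P = 75 − 3·(5.13333 + 9.26667) = 31.8.

31.80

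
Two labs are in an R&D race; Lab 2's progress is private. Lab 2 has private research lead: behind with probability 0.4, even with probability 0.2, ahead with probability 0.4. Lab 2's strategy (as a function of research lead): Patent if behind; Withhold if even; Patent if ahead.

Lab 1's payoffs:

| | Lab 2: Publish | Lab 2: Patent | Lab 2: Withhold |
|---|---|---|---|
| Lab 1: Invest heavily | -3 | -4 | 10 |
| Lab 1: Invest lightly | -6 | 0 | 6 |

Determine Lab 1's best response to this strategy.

Invest lightly

E[Invest heavily] = 0.4·(-4) + 0.2·(10) + 0.4·(-4) = -1.2
E[Invest lightly] = 0.4·(0) + 0.2·(6) + 0.4·(0) = 1.2
Best response: Invest lightly (1.2 is the largest).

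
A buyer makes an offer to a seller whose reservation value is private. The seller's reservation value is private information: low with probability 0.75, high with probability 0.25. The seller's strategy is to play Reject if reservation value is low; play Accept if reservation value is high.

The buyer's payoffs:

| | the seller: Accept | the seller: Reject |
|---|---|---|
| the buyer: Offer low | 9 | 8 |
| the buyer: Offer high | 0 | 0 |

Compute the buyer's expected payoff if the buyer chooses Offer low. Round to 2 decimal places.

Take the expectation over the seller's reservation value, weighting each type's action by its prior probability.
E[Offer low] = 0.75·8 + 0.25·9 = 6 + 2.25 = 8.25

8.25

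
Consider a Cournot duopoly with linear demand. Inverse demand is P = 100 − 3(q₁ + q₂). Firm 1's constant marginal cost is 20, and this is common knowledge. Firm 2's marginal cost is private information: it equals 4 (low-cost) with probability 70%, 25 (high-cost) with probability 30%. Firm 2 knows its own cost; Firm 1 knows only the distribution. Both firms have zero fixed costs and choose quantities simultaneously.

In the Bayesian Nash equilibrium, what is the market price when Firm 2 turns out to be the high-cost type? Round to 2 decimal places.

50.78

Type-c best response for Firm 2: q₂(c) = (100 − c)/6 − q₁/2.
Firm 1 maximizes expected profit; its first-order condition is 100 − 6q₁ − 3E[q₂] − 20 = 0.
Substituting E[q₂] and solving: E[c₂] = 10.3, so q₁ = (100 − 2·20 + 10.3)/9 = 7.81111.
q₂(high-cost) = 8.59444, so P = 100 − 3·(7.81111 + 8.59444) = 50.7833.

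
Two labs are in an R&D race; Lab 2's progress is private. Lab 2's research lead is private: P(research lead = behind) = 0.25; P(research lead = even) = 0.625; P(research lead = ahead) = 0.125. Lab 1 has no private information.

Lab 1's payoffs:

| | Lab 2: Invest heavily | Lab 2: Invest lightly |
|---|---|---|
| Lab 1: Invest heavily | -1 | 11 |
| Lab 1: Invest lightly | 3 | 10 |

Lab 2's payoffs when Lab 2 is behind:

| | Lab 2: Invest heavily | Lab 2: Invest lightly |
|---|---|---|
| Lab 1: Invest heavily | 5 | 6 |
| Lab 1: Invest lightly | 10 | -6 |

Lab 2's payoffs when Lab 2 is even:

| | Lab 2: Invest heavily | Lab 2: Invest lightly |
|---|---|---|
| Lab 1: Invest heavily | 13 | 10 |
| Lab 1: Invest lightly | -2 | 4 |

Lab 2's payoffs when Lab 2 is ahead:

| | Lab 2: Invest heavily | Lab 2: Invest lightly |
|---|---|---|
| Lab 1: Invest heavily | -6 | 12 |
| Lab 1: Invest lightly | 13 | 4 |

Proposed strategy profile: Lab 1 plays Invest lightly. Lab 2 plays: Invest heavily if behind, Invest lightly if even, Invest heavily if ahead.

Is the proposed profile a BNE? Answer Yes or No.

A profile is a BNE iff every type of every player is best-responding given beliefs about the other side.
Lab 1 plays Invest lightly: E[Invest lightly] = 0.25·(3) + 0.625·(10) + 0.125·(3) = 7.375; E[Invest heavily] = 6.5. Best-responding. ✓
Lab 2 (research lead behind), facing Invest lightly: Invest heavily gives 10, Invest lightly gives -6. Proposed Invest heavily is best. ✓
Lab 2 (research lead even), facing Invest lightly: Invest heavily gives -2, Invest lightly gives 4. Proposed Invest lightly is best. ✓
Lab 2 (research lead ahead), facing Invest lightly: Invest heavily gives 13, Invest lightly gives 4. Proposed Invest heavily is best. ✓

Yes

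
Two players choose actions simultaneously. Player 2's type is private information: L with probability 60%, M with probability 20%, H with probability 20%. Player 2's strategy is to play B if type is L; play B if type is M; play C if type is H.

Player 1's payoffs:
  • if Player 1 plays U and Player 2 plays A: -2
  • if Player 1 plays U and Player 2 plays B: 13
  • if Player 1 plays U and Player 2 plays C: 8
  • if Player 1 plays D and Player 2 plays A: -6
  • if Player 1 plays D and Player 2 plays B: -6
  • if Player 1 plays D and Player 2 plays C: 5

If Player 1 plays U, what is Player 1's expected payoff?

12

Take the expectation over Player 2's type, weighting each type's action by its prior probability.
E[U] = 0.6·13 + 0.2·13 + 0.2·8 = 7.8 + 2.6 + 1.6 = 12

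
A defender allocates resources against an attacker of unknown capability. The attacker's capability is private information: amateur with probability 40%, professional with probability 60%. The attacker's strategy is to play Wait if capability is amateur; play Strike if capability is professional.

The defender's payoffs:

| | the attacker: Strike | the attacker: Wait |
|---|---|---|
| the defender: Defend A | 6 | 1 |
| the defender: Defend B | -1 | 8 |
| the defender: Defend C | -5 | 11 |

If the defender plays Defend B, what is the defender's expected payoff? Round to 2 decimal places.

E[Defend B] = 0.4·8 + 0.6·(-1) = 3.2 + (-0.6) = 2.6

2.60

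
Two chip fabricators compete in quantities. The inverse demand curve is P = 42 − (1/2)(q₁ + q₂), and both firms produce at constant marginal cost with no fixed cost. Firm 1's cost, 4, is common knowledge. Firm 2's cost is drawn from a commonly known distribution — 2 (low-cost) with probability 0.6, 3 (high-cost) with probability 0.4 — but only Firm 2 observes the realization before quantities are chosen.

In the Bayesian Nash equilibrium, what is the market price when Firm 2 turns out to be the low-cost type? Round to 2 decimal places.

Firm 2 with cost c maximizes (42 − (1/2)(q₁+q₂) − c)·q₂, giving q₂(c) = (42 − c − (1/2)q₁).
E[c₂] = 0.6·2 + 0.4·3 = 2.4
Firm 1's FOC against E[q₂] yields q₁ = (42 − 2·4 + E[c₂])/(3/2) = (42 − 8 + 2.4)/(3/2) = 24.2667.
q₂(low-cost) = 27.8667, so P = 42 − (1/2)·(24.2667 + 27.8667) = 15.9333.

15.93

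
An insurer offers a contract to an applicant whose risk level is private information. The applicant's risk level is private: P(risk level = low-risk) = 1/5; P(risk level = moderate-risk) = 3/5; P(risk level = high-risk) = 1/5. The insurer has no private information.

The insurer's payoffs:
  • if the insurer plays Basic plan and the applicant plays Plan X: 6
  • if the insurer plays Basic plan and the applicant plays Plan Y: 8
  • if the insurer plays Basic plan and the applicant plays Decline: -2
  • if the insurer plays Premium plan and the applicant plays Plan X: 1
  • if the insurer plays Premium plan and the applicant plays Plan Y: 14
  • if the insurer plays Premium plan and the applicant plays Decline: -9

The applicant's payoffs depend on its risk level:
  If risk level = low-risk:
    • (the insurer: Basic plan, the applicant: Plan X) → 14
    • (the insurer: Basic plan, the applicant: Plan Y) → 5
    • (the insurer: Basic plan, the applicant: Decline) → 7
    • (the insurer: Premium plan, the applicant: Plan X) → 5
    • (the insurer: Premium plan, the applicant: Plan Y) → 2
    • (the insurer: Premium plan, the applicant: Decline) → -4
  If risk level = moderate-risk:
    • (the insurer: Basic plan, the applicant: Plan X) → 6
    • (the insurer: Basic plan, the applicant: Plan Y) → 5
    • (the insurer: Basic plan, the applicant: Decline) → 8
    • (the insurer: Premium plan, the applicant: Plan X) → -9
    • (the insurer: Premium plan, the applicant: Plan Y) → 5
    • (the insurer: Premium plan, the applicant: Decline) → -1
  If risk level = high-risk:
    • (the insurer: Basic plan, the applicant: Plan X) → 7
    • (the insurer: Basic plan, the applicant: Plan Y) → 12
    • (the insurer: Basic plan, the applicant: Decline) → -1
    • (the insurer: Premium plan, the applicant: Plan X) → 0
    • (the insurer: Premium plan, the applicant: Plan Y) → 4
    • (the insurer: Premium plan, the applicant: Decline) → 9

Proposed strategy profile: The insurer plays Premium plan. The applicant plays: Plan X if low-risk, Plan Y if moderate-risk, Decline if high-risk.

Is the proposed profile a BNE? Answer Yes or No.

The insurer plays Premium plan: E[Premium plan] = 1/5·(1) + 3/5·(14) + 1/5·(-9) = 34/5; E[Basic plan] = 28/5. Best-responding. ✓
The applicant (risk level low-risk), facing Premium plan: Plan X gives 5, Plan Y gives 2, Decline gives -4. Proposed Plan X is best. ✓
The applicant (risk level moderate-risk), facing Premium plan: Plan X gives -9, Plan Y gives 5, Decline gives -1. Proposed Plan Y is best. ✓
The applicant (risk level high-risk), facing Premium plan: Plan X gives 0, Plan Y gives 4, Decline gives 9. Proposed Decline is best. ✓

Yes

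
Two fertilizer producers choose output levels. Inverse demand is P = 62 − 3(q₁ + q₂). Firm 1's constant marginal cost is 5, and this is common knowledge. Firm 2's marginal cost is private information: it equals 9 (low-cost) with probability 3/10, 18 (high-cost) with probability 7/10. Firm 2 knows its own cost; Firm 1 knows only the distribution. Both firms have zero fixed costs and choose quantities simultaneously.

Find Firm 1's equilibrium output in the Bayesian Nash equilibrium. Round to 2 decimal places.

7.48

Each type of Firm 2 best-responds to q₁; Firm 1 best-responds to the expected q₂ over Firm 2's types.
Firm 2 with cost c maximizes (62 − 3(q₁+q₂) − c)·q₂, giving q₂(c) = (62 − c − 3q₁)/6.
E[c₂] = 3/10·9 + 7/10·18 = 15.3
Firm 1's FOC against E[q₂] yields q₁ = (62 − 2·5 + E[c₂])/9 = (62 − 10 + 15.3)/9 = 7.47778.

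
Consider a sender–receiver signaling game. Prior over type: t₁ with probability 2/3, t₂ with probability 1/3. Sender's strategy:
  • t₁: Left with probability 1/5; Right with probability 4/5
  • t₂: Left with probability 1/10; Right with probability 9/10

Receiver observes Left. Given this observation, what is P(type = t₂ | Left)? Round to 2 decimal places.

Apply Bayes' rule using the sender's strategy as the likelihood.
P(Left) = (2/3)·(1/5) + (1/3)·(1/10) = 1/6
P(t₂ | Left) = ((1/3)·(1/10)) / (1/6) = (1/30) / (1/6) = 1/5

0.20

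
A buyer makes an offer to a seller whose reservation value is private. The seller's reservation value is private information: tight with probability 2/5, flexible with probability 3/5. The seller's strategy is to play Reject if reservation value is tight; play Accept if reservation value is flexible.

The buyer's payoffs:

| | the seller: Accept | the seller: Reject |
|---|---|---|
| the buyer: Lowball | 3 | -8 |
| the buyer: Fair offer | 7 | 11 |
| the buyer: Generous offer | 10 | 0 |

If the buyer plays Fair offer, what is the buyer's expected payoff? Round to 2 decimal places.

E[Fair offer] = 2/5·11 + 3/5·7 = 22/5 + 21/5 = 43/5

8.60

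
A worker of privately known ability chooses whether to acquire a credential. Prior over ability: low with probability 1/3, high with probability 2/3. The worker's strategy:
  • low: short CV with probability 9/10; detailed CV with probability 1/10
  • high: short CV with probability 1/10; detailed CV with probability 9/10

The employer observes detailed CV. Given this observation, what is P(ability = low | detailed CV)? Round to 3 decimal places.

0.053

Apply Bayes' rule using the sender's strategy as the likelihood.
P(detailed CV) = (1/3)·(1/10) + (2/3)·(9/10) = 19/30
P(low | detailed CV) = ((1/3)·(1/10)) / (19/30) = (1/30) / (19/30) = 1/19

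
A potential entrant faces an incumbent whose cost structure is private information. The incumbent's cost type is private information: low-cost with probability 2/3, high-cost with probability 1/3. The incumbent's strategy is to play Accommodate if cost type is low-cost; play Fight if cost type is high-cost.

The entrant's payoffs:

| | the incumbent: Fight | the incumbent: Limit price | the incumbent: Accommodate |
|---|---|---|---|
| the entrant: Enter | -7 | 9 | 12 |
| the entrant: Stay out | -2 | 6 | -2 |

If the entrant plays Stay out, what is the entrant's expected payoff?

-2

E[Stay out] = 2/3·(-2) + 1/3·(-2) = (-4/3) + (-2/3) = -2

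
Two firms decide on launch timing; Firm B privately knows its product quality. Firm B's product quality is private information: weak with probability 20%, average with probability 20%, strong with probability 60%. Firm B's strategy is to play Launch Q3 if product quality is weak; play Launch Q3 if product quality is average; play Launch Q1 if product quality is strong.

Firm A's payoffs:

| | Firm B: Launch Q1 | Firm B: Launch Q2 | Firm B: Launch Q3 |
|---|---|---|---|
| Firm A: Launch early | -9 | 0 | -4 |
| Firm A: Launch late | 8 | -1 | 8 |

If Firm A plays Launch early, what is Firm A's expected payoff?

-7

Take the expectation over Firm B's product quality, weighting each type's action by its prior probability.
E[Launch early] = 0.2·(-4) + 0.2·(-4) + 0.6·(-9) = (-0.8) + (-0.8) + (-5.4) = -7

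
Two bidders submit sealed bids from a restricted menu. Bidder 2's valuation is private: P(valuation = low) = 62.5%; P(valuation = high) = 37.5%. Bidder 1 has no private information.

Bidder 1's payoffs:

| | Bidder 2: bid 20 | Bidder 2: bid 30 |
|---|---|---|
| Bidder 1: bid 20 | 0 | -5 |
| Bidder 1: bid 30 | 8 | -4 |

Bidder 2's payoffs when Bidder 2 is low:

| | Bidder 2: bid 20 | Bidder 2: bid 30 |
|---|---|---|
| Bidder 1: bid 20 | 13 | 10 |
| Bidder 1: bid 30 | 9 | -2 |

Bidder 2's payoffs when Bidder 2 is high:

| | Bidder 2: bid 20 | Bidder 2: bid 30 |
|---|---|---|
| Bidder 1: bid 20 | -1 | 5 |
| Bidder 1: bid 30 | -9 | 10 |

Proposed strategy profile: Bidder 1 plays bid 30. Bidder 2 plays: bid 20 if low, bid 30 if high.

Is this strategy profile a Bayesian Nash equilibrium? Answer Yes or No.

Bidder 1 plays bid 30: E[bid 30] = 0.625·(8) + 0.375·(-4) = 3.5; E[bid 20] = -1.875. Best-responding. ✓
Bidder 2 (valuation low), facing bid 30: bid 20 gives 9, bid 30 gives -2. Proposed bid 20 is best. ✓
Bidder 2 (valuation high), facing bid 30: bid 20 gives -9, bid 30 gives 10. Proposed bid 30 is best. ✓

Yes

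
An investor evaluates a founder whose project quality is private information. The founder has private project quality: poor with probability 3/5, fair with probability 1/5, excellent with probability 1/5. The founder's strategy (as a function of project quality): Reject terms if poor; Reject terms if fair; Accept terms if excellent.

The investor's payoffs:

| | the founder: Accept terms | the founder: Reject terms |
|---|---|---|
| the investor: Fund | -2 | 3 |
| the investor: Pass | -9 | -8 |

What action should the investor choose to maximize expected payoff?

E[Fund] = 3/5·(3) + 1/5·(3) + 1/5·(-2) = 2
E[Pass] = 3/5·(-8) + 1/5·(-8) + 1/5·(-9) = -41/5
Best response: Fund (2 is the largest).

Fund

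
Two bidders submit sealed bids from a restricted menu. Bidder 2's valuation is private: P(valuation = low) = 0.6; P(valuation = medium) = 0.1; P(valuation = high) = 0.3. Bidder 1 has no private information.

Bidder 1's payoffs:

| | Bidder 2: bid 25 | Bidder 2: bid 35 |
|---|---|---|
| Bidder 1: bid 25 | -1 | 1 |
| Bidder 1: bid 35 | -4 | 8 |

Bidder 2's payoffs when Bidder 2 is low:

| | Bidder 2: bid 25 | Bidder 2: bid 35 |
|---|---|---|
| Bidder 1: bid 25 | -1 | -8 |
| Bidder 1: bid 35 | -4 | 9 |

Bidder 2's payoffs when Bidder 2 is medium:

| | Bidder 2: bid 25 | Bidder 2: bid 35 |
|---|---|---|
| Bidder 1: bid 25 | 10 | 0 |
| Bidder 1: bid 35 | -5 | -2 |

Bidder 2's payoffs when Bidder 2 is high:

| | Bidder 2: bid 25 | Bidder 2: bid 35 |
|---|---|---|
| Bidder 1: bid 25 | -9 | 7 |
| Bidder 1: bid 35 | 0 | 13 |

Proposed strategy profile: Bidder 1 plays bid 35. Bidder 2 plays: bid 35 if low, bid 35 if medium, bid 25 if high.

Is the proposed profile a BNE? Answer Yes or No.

No

Bidder 1 plays bid 35: E[bid 35] = 0.6·(8) + 0.1·(8) + 0.3·(-4) = 4.4; E[bid 25] = 0.4. Best-responding. ✓
Bidder 2 (valuation low), facing bid 35: bid 25 gives -4, bid 35 gives 9. Proposed bid 35 is best. ✓
Bidder 2 (valuation medium), facing bid 35: bid 25 gives -5, bid 35 gives -2. Proposed bid 35 is best. ✓
Bidder 2 (valuation high), facing bid 35: bid 25 gives 0, bid 35 gives 13. Proposed bid 25 is not best — profitable deviation exists. ✗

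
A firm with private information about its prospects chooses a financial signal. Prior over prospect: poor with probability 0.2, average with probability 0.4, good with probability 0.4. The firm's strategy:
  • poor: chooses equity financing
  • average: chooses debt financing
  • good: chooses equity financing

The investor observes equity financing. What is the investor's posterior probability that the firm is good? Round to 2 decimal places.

P(equity financing) = 0.2·1 + 0.4·0 + 0.4·1 = 0.6
P(good | equity financing) = (0.4·1) / 0.6 = 0.4 / 0.6 = 0.666667

0.67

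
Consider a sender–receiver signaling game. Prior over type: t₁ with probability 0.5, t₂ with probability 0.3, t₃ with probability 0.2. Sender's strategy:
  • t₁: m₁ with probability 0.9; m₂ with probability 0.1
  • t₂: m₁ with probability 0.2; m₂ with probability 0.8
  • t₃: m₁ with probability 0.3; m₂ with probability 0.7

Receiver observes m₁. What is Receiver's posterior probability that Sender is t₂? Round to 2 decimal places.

P(m₁) = 0.5·0.9 + 0.3·0.2 + 0.2·0.3 = 0.57
P(t₂ | m₁) = (0.3·0.2) / 0.57 = 0.06 / 0.57 = 0.105263

0.11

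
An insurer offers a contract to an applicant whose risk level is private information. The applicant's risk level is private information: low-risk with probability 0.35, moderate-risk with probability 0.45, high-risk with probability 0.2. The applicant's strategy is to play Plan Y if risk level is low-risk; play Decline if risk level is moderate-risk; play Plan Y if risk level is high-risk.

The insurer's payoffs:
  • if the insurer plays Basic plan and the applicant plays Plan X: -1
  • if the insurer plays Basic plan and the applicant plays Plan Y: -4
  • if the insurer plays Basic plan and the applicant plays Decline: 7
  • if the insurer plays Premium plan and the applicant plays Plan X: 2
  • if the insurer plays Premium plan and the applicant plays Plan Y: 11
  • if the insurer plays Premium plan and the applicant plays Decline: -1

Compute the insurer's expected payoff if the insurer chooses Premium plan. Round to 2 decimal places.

5.60

E[Premium plan] = 0.35·11 + 0.45·(-1) + 0.2·11 = 3.85 + (-0.45) + 2.2 = 5.6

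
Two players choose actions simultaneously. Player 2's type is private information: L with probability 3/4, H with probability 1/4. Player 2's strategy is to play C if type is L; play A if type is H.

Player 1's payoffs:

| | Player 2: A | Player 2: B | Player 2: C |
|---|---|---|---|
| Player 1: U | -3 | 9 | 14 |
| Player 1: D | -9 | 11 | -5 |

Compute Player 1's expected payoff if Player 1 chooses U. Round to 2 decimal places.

9.75

E[U] = 3/4·14 + 1/4·(-3) = 21/2 + (-3/4) = 39/4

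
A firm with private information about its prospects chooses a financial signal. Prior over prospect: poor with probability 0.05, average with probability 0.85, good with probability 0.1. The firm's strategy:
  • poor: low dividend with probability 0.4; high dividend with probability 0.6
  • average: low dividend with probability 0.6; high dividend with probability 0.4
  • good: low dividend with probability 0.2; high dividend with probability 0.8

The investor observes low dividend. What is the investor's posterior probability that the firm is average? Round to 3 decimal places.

0.927

Apply Bayes' rule using the sender's strategy as the likelihood.
P(low dividend) = 0.05·0.4 + 0.85·0.6 + 0.1·0.2 = 0.55
P(average | low dividend) = (0.85·0.6) / 0.55 = 0.51 / 0.55 = 0.927273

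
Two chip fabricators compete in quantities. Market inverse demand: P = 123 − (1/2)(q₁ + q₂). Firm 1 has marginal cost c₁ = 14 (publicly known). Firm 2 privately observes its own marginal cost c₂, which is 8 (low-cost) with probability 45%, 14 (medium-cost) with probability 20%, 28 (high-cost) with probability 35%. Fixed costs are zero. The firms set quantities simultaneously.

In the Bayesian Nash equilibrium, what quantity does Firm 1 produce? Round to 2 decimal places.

74.13

Firm 2 with cost c maximizes (123 − (1/2)(q₁+q₂) − c)·q₂, giving q₂(c) = (123 − c − (1/2)q₁).
E[c₂] = 0.45·8 + 0.2·14 + 0.35·28 = 16.2
Firm 1's FOC against E[q₂] yields q₁ = (123 − 2·14 + E[c₂])/(3/2) = (123 − 28 + 16.2)/(3/2) = 74.1333.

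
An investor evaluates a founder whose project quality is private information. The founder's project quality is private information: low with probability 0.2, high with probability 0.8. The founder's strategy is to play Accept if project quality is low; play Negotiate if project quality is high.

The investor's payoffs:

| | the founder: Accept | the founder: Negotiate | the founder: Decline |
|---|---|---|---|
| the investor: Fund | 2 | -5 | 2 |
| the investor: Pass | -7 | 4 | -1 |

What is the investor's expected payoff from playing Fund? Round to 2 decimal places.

-3.60

E[Fund] = 0.2·2 + 0.8·(-5) = 0.4 + (-4) = -3.6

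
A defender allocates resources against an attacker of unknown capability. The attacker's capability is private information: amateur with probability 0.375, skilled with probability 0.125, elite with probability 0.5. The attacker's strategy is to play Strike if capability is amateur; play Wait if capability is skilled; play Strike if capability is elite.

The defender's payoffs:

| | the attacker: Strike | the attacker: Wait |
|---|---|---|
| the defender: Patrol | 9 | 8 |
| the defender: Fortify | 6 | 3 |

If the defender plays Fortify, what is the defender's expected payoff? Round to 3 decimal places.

5.625

Take the expectation over the attacker's capability, weighting each type's action by its prior probability.
E[Fortify] = 0.375·6 + 0.125·3 + 0.5·6 = 2.25 + 0.375 + 3 = 5.625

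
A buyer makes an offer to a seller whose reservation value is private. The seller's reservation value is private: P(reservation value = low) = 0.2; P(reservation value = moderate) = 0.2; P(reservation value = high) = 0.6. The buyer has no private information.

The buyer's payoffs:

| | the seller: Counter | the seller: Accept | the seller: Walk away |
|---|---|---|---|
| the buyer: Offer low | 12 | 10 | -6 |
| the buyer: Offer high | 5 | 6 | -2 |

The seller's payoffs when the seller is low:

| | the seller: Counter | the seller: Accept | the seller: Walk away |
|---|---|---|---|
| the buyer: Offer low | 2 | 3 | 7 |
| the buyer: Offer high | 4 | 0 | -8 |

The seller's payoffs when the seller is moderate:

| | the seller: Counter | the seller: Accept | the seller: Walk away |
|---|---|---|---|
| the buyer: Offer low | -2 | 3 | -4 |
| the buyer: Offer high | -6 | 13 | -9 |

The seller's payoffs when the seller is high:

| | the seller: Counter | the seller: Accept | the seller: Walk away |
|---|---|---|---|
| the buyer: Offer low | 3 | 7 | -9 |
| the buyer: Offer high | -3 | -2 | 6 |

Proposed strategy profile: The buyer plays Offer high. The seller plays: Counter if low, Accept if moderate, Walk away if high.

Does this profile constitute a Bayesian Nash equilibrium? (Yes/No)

A profile is a BNE iff every type of every player is best-responding given beliefs about the other side.
The buyer plays Offer high: E[Offer high] = 0.2·(5) + 0.2·(6) + 0.6·(-2) = 1; E[Offer low] = 0.8. Best-responding. ✓
The seller (reservation value low), facing Offer high: Counter gives 4, Accept gives 0, Walk away gives -8. Proposed Counter is best. ✓
The seller (reservation value moderate), facing Offer high: Counter gives -6, Accept gives 13, Walk away gives -9. Proposed Accept is best. ✓
The seller (reservation value high), facing Offer high: Counter gives -3, Accept gives -2, Walk away gives 6. Proposed Walk away is best. ✓

Yes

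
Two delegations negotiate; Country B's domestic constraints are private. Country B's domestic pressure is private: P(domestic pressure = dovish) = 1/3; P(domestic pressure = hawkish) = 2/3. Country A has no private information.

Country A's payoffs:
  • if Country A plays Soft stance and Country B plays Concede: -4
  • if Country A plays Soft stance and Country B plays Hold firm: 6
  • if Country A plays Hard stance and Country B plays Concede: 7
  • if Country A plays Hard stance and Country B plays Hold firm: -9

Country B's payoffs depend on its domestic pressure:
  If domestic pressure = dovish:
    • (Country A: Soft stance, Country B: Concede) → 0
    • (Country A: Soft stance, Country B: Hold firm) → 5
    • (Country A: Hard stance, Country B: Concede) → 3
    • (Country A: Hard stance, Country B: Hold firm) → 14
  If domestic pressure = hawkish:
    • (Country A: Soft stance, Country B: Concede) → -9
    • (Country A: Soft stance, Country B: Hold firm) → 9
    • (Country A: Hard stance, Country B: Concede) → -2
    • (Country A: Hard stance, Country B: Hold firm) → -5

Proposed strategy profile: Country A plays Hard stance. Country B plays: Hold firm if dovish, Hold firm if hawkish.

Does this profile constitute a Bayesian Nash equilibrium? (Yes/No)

Country A plays Hard stance: E[Hard stance] = 1/3·(-9) + 2/3·(-9) = -9; E[Soft stance] = 6. Not best-responding. ✗
Country B (domestic pressure dovish), facing Hard stance: Concede gives 3, Hold firm gives 14. Proposed Hold firm is best. ✓
Country B (domestic pressure hawkish), facing Hard stance: Concede gives -2, Hold firm gives -5. Proposed Hold firm is not best — profitable deviation exists. ✗

No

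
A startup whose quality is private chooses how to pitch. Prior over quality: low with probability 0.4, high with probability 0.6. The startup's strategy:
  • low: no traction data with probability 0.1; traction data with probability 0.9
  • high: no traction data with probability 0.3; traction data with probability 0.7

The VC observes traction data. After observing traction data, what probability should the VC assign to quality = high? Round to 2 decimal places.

0.54

P(traction data) = 0.4·0.9 + 0.6·0.7 = 0.78
P(high | traction data) = (0.6·0.7) / 0.78 = 0.42 / 0.78 = 0.538462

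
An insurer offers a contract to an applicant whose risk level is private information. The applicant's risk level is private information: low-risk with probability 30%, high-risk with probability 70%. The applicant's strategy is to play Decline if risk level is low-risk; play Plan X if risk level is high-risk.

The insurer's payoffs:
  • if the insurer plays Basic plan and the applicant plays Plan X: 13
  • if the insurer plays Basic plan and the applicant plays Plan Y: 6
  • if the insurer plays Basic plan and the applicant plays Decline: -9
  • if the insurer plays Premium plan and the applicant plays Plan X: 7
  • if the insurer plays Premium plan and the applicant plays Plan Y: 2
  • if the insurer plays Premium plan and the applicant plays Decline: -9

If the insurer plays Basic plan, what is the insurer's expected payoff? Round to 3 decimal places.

E[Basic plan] = 0.3·(-9) + 0.7·13 = (-2.7) + 9.1 = 6.4

6.400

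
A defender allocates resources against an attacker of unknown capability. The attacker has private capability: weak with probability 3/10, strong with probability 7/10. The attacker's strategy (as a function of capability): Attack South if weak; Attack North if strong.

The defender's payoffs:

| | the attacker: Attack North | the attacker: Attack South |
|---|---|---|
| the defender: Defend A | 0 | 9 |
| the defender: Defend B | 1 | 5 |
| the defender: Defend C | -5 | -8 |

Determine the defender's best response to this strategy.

Compute the defender's expected payoff for each action, taking the expectation over the attacker's type.
E[Defend A] = 3/10·(9) + 7/10·(0) = 27/10
E[Defend B] = 3/10·(5) + 7/10·(1) = 11/5
E[Defend C] = 3/10·(-8) + 7/10·(-5) = -59/10
Best response: Defend A (27/10 is the largest).

Defend A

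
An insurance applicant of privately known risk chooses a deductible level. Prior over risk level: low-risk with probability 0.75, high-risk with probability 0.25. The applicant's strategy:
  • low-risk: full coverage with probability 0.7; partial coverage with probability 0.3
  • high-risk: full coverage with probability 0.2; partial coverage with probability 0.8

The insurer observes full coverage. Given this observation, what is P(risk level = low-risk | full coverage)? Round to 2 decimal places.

0.91

P(full coverage) = 0.75·0.7 + 0.25·0.2 = 0.575
P(low-risk | full coverage) = (0.75·0.7) / 0.575 = 0.525 / 0.575 = 0.913043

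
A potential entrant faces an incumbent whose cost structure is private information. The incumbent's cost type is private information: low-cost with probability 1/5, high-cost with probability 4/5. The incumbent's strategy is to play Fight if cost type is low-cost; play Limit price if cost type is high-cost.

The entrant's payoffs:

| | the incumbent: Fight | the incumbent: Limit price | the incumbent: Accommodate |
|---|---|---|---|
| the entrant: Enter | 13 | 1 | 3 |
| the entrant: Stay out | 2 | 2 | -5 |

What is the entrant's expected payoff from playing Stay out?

E[Stay out] = 1/5·2 + 4/5·2 = 2/5 + 8/5 = 2

2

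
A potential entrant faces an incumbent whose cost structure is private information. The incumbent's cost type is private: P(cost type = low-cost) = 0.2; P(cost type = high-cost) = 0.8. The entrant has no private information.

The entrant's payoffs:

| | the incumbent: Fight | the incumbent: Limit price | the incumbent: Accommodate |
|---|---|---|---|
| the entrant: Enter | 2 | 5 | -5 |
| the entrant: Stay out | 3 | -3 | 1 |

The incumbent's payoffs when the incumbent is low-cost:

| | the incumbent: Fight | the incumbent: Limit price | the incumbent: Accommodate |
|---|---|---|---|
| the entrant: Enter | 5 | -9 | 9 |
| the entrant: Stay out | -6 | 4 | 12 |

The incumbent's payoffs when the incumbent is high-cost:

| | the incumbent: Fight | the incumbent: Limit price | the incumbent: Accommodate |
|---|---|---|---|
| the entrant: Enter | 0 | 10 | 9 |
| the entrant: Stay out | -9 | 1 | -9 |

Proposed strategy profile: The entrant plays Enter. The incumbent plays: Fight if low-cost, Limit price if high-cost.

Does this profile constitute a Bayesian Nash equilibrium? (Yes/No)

A profile is a BNE iff every type of every player is best-responding given beliefs about the other side.
The entrant plays Enter: E[Enter] = 0.2·(2) + 0.8·(5) = 4.4; E[Stay out] = -1.8. Best-responding. ✓
The incumbent (cost type low-cost), facing Enter: Fight gives 5, Limit price gives -9, Accommodate gives 9. Proposed Fight is not best — profitable deviation exists. ✗
The incumbent (cost type high-cost), facing Enter: Fight gives 0, Limit price gives 10, Accommodate gives 9. Proposed Limit price is best. ✓

No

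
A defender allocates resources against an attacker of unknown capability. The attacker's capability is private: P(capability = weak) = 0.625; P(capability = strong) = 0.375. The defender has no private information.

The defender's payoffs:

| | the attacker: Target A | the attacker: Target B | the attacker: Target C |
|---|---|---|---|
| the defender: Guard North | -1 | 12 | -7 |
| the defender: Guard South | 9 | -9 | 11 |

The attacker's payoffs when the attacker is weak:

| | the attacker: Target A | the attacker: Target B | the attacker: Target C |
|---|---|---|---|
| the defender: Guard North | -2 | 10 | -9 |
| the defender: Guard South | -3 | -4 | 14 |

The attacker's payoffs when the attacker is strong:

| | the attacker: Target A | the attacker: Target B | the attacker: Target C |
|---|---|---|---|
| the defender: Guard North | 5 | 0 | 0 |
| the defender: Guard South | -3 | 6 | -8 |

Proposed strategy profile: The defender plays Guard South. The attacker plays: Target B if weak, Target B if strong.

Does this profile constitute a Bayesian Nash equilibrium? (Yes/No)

The defender plays Guard South: E[Guard South] = 0.625·(-9) + 0.375·(-9) = -9; E[Guard North] = 12. Not best-responding. ✗
The attacker (capability weak), facing Guard South: Target A gives -3, Target B gives -4, Target C gives 14. Proposed Target B is not best — profitable deviation exists. ✗
The attacker (capability strong), facing Guard South: Target A gives -3, Target B gives 6, Target C gives -8. Proposed Target B is best. ✓

No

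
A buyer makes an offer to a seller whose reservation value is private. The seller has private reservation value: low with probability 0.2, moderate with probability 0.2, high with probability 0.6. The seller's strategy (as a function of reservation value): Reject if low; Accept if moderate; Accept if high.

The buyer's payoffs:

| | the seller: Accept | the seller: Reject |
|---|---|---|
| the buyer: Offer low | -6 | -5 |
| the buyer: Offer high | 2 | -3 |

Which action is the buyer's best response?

E[Offer low] = 0.2·(-5) + 0.2·(-6) + 0.6·(-6) = -5.8
E[Offer high] = 0.2·(-3) + 0.2·(2) + 0.6·(2) = 1
Best response: Offer high (1 is the largest).

Offer high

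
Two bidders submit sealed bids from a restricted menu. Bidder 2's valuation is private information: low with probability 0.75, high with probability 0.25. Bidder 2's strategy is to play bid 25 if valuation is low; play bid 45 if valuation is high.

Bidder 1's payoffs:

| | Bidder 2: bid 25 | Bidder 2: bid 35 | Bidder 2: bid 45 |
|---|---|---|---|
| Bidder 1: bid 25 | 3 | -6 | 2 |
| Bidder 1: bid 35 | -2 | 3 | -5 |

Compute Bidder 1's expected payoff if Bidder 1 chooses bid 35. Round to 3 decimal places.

-2.750

E[bid 35] = 0.75·(-2) + 0.25·(-5) = (-1.5) + (-1.25) = -2.75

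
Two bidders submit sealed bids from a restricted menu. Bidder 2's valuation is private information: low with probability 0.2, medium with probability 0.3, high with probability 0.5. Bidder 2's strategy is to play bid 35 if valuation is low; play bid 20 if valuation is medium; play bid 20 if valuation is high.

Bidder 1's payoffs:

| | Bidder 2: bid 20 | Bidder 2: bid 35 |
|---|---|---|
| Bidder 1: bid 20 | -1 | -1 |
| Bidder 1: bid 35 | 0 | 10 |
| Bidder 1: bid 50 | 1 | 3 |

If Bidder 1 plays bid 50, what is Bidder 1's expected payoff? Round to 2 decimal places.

1.40

E[bid 50] = 0.2·3 + 0.3·1 + 0.5·1 = 0.6 + 0.3 + 0.5 = 1.4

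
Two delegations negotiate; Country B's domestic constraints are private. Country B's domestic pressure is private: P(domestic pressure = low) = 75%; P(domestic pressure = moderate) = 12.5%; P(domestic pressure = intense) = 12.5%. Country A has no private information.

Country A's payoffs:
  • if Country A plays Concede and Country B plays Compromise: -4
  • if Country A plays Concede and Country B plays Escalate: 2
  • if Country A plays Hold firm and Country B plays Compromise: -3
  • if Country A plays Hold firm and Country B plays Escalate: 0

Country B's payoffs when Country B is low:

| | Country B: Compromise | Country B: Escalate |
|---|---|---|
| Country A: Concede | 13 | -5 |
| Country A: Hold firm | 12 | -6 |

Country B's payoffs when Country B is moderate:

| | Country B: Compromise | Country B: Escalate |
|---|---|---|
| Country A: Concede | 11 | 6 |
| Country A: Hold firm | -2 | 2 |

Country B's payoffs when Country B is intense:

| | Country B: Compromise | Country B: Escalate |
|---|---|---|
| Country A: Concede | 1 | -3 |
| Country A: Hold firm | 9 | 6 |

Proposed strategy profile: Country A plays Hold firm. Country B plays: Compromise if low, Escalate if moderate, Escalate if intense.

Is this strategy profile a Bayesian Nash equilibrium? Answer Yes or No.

No

A profile is a BNE iff every type of every player is best-responding given beliefs about the other side.
Country A plays Hold firm: E[Hold firm] = 0.75·(-3) + 0.125·(0) + 0.125·(0) = -2.25; E[Concede] = -2.5. Best-responding. ✓
Country B (domestic pressure low), facing Hold firm: Compromise gives 12, Escalate gives -6. Proposed Compromise is best. ✓
Country B (domestic pressure moderate), facing Hold firm: Compromise gives -2, Escalate gives 2. Proposed Escalate is best. ✓
Country B (domestic pressure intense), facing Hold firm: Compromise gives 9, Escalate gives 6. Proposed Escalate is not best — profitable deviation exists. ✗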